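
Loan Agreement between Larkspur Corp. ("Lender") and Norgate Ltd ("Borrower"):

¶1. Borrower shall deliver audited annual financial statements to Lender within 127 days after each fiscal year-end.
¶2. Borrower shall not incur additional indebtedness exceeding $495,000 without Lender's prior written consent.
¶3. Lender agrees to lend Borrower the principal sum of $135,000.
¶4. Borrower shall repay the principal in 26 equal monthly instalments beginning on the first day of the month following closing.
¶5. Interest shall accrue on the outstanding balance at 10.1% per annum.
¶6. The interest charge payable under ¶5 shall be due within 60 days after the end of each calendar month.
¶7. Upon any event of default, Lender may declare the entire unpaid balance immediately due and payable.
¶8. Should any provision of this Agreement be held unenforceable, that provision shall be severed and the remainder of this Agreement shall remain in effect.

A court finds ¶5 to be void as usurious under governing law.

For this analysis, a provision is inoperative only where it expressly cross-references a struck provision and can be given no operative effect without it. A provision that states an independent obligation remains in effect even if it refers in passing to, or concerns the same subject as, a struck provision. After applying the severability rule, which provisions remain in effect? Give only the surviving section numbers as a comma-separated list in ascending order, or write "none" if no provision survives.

1, 2, 3, 4, 7, 8

¶5 is struck. ¶6 does nothing except set the payment deadline for the interest charge by reference to ¶5; with ¶5 gone it has no independent effect and is inoperative. ¶8 is a severability clause and preserves every provision that can still be given independent effect. The provisions still in force are ¶1, ¶2, ¶3, ¶4, ¶7, and ¶8.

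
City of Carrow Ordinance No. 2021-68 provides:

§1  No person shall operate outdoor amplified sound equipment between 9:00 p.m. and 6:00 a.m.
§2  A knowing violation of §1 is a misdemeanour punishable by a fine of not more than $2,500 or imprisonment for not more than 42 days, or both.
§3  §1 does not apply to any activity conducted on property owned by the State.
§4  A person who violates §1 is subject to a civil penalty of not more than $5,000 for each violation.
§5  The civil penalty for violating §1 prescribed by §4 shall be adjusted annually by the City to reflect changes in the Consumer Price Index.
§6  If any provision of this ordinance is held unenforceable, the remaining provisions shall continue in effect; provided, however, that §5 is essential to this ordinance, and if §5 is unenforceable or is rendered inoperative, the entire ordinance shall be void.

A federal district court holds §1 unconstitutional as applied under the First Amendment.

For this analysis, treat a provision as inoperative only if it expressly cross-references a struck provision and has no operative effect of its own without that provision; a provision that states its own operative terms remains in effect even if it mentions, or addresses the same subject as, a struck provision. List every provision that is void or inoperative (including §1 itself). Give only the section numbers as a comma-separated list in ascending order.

§1 is struck. §2 has no operative effect of its own apart from §1 and is therefore inoperative. The only function of §3 is the public-property exemption from §1, so it cannot stand once §1 is removed. The only function of §4 is the civil penalty for violating §1, so it cannot stand once §1 is removed. §5 does nothing except set the indexation of the civil penalty for violating §1 by reference to §4; with §4 gone it has no independent effect and is inoperative. §6 makes §5 an essential term, and §5 has been rendered inoperative by the cascade; under §6, the entire ordinance is therefore void. No provision of the ordinance survives.

1, 2, 3, 4, 5, 6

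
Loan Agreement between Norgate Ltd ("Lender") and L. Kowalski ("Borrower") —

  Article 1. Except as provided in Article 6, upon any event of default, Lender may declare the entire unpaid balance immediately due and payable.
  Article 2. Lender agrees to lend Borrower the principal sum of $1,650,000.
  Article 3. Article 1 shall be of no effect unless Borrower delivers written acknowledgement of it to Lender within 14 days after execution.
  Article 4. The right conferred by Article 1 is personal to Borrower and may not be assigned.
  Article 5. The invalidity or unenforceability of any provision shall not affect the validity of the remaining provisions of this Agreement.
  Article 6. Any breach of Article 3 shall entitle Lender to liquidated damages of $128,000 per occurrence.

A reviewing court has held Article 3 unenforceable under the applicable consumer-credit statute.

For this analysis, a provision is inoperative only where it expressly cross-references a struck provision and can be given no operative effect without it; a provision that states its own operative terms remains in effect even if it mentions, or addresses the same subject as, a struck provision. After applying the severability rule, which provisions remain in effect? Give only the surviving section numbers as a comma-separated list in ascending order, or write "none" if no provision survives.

1, 2, 4, 5

Article 3 is struck. The whole of Article 6 is the liquidated-damages amount, defined by reference to Article 3, so Article 6 cannot stand once Article 3 is removed. Article 1 mentions Article 6 but its own obligation stands independently of Article 6, so Article 1 is not affected. Under the severability clause in Article 5, the remaining provisions continue in force. Article 1, Article 2, Article 4, and Article 5 remain in effect.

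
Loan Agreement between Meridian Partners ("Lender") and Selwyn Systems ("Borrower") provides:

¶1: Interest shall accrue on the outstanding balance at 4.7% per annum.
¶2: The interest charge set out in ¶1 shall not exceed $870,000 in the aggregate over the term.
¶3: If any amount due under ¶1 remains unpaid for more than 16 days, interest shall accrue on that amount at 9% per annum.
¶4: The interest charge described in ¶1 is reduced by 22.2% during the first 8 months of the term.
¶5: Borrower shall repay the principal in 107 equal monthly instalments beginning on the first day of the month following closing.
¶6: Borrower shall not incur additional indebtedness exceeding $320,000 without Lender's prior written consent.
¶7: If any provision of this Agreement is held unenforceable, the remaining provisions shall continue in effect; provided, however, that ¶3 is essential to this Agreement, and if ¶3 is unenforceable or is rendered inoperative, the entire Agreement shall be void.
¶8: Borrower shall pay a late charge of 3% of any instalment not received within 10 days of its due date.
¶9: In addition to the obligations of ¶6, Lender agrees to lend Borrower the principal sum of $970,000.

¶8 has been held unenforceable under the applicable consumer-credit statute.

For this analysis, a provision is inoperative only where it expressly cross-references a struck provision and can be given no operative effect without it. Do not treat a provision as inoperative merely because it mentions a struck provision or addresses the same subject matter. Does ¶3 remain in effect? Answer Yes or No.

¶8 is struck. Nothing else in the Agreement is defined by reference to ¶8. ¶7 makes ¶3 an essential term, but ¶3 is unaffected, so the severability proviso in ¶7 preserves the remaining provisions. That leaves ¶1, ¶2, ¶3, ¶4, ¶5, ¶6, ¶7, and ¶9 in effect. ¶3 is among the surviving provisions, so the answer is yes.

Yes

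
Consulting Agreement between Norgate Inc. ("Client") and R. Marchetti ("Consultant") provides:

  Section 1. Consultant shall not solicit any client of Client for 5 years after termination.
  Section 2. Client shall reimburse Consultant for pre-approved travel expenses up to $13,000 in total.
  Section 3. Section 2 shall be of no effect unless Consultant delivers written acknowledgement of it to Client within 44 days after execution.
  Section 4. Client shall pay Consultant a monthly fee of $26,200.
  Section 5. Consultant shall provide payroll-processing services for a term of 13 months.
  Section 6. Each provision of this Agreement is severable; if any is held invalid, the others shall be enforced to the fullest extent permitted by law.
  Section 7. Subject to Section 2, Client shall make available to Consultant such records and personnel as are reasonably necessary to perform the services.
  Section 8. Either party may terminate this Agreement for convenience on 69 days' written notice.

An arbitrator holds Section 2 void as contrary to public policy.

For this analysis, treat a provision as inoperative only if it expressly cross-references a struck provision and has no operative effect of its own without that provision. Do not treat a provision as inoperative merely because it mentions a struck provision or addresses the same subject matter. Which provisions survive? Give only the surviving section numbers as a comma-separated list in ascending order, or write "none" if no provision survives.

Section 2 is struck. Section 3 operates only by reference to Section 2, so it falls with Section 2. Although Section 7 refers to Section 2, its operative terms do not depend on Section 2, so it remains in effect. Section 6 is a severability clause and preserves every provision that can still be given independent effect. That leaves Section 1, Section 4, Section 5, Section 6, Section 7, and Section 8 in effect.

1, 4, 5, 6, 7, 8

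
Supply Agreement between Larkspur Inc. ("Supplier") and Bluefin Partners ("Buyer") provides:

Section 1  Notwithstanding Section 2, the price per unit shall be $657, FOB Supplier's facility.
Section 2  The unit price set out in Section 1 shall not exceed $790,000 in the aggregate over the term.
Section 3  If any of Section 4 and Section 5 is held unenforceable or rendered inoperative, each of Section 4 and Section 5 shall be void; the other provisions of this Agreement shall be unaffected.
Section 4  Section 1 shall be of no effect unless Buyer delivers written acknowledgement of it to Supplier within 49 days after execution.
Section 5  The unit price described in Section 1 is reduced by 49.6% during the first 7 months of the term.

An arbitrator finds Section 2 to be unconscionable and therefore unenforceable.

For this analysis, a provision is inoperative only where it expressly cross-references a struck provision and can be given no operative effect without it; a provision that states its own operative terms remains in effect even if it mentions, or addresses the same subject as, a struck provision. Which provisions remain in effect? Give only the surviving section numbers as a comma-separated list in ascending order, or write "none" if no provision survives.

1, 3, 4, 5

Section 2 is struck. Section 1 mentions Section 2 but its own obligation stands independently of Section 2, so Section 1 is not affected. Nothing else in the Agreement is defined by reference to Section 2. Section 3 ties Section 4 and Section 5 together, but none of those is affected here; the remaining provisions continue in force under Section 3. That leaves Section 1, Section 3, Section 4, and Section 5 in effect.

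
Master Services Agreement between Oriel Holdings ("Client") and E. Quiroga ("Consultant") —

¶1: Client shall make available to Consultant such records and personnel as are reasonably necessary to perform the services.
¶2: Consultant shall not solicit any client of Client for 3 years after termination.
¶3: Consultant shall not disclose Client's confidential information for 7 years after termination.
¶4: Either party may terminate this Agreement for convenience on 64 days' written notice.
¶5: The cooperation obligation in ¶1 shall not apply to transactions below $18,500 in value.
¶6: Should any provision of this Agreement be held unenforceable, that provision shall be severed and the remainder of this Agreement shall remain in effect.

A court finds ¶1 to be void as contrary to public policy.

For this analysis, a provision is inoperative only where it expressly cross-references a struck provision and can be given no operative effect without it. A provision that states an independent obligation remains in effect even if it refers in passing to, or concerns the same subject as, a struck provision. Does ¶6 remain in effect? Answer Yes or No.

¶1 is struck. ¶5 operates only by reference to ¶1, so it falls with ¶1. ¶6 is a severability clause and preserves every provision that can still be given independent effect. The provisions still in force are ¶2, ¶3, ¶4, and ¶6. ¶6 is among the surviving provisions, so the answer is yes.

Yes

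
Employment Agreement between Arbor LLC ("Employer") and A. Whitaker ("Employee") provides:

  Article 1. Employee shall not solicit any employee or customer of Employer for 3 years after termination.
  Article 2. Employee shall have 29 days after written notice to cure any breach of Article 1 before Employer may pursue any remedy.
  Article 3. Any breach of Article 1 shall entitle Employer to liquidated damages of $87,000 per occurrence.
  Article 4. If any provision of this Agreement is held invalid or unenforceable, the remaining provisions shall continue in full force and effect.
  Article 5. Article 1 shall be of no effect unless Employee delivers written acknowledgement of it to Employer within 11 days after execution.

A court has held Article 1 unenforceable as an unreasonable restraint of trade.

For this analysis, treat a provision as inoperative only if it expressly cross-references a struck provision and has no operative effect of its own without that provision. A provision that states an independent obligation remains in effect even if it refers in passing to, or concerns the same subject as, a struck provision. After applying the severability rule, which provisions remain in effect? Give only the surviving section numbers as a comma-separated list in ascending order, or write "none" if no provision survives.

4

Article 1 is struck. The only function of Article 2 is the cure period for breach of Article 1, so it cannot stand once Article 1 is removed. Article 3 does nothing except set the liquidated-damages amount by reference to Article 1; with Article 1 gone it has no independent effect and is inoperative. Article 5 has no operative effect of its own apart from Article 1 and is therefore inoperative. Article 4 is a severability clause and preserves every provision that can still be given independent effect. Only Article 4 remains in effect.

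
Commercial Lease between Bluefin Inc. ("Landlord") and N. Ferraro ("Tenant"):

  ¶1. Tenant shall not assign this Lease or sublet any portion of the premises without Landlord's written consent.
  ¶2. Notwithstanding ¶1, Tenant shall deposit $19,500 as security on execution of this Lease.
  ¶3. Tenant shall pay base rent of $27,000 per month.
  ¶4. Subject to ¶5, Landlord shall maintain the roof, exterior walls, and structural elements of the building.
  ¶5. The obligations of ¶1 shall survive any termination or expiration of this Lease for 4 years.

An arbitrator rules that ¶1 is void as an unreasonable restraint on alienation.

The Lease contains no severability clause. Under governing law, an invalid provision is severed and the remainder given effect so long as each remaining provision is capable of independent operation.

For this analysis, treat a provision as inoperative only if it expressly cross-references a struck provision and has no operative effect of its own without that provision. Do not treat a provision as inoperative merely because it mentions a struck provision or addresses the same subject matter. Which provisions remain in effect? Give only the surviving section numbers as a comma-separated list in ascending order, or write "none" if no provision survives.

¶1 is struck. ¶5 merely fixes the survival period for ¶1; with ¶1 gone it has nothing to operate on and falls away. Although ¶2 refers to ¶1, its operative terms do not depend on ¶1, so it remains in effect. Although ¶4 refers to ¶5, its operative terms do not depend on ¶5, so it remains in effect. Under the stated default rule, only provisions that cannot operate independently fall away; the rest are enforced. ¶2, ¶3, and ¶4 remain in effect.

2, 3, 4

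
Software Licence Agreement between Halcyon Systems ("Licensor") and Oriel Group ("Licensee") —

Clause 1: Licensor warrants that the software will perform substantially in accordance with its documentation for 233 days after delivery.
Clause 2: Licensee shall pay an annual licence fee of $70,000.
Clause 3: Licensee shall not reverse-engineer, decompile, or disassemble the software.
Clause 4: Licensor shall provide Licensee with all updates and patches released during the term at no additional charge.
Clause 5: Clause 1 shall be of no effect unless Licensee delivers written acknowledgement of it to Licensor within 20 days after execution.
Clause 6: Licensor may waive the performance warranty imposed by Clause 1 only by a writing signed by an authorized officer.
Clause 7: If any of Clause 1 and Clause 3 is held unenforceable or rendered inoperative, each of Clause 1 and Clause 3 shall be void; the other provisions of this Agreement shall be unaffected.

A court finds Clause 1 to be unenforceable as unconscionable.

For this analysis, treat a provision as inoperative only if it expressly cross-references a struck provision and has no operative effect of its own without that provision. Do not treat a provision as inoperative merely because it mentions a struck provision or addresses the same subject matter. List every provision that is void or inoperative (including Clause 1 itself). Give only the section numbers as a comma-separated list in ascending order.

1, 3, 5, 6

Clause 1 is struck. Clause 5 merely fixes the acknowledgement condition for Clause 1; with Clause 1 gone it has nothing to operate on and falls away. The only function of Clause 6 is the waiver condition for Clause 1, so it cannot stand once Clause 1 is removed. Clause 7 declares Clause 1 and Clause 3 mutually dependent; since one of them has fallen, all of them are of no effect. That brings down Clause 3 as well. The remainder continues in force under Clause 7. Clause 2, Clause 4, and Clause 7 remain in effect.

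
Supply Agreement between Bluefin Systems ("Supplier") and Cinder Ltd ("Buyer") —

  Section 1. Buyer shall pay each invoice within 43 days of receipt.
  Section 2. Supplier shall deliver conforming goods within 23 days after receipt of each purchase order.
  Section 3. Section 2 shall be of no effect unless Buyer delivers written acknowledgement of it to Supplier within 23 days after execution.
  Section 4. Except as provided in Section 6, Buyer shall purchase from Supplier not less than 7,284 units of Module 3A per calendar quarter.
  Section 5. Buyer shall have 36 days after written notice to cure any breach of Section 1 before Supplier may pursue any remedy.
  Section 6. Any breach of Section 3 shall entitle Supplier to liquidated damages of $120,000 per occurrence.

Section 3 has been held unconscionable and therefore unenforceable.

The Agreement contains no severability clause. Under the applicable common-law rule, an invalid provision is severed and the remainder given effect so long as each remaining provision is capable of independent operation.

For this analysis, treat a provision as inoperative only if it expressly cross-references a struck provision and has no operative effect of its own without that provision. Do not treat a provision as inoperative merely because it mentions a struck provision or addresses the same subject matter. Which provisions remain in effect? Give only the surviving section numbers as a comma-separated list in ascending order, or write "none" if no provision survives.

1, 2, 4, 5

Section 3 is struck. Section 6 does nothing except set the liquidated-damages amount by reference to Section 3; with Section 3 gone it has no independent effect and is inoperative. Although Section 4 refers to Section 6, its operative terms do not depend on Section 6, so it remains in effect. With no severability clause, the stated default rule severs what cannot stand and enforces each remaining provision that can operate on its own. Section 1, Section 2, Section 4, and Section 5 remain in effect.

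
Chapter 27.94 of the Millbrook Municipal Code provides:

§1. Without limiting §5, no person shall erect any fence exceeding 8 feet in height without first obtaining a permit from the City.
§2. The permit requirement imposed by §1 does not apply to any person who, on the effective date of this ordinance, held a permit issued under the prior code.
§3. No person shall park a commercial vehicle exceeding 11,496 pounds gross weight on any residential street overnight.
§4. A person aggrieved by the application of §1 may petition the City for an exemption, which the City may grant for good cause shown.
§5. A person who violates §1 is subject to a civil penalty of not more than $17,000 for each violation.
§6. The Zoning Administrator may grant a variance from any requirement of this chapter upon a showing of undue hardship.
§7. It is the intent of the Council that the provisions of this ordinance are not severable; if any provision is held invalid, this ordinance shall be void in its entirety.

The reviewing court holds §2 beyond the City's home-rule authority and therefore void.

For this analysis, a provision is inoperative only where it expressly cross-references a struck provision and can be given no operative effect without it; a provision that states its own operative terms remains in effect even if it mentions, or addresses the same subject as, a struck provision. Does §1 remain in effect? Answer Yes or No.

No

§2 is struck. Nothing else in the ordinance is defined by reference to §2. §7 provides that the ordinance is not severable, so the invalidity of any one provision voids the entire ordinance. No provision of the ordinance survives. §1 is among the inoperative provisions, so the answer is no.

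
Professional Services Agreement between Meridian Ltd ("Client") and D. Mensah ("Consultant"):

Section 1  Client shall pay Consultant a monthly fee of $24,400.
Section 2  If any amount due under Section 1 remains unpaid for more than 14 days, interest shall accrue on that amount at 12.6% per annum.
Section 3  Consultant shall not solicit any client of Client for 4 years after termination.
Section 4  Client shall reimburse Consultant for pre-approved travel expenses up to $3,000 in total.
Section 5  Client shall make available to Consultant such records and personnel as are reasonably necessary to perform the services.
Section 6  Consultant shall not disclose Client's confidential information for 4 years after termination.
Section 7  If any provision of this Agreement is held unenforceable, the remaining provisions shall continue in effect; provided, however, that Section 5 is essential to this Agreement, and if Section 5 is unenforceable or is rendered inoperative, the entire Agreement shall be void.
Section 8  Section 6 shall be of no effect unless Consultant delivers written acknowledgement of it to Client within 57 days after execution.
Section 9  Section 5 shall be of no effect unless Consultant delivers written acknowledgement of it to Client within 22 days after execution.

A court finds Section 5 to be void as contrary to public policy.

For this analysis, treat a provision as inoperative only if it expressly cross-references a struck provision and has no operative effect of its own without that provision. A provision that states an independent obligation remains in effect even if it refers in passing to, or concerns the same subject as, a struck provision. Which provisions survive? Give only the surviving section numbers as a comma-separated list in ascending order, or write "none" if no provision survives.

none

Section 5 is struck. Section 9 has no operative effect of its own apart from Section 5 and is therefore inoperative. Section 7 makes Section 5 an essential term, and Section 5 is the provision held invalid; under Section 7, the entire Agreement is therefore void. No provision of the Agreement survives.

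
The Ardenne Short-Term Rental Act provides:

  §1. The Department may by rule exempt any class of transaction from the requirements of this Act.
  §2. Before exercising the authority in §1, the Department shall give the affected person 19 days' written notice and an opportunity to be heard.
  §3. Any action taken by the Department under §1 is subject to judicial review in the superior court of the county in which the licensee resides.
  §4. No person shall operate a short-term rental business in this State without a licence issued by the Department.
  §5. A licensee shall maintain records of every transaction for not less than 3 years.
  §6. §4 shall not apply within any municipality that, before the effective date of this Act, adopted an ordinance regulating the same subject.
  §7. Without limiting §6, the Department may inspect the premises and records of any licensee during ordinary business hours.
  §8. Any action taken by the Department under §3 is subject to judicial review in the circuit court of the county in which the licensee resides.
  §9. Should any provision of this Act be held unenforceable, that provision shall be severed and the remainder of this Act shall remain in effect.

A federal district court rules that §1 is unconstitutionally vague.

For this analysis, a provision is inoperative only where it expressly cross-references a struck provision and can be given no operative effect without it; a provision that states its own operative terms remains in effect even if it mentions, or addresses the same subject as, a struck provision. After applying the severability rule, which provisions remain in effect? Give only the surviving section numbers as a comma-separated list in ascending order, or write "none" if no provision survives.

4, 5, 6, 7, 9

§1 is struck. §2 has no operative effect of its own apart from §1 and is therefore inoperative. §3 merely fixes the judicial-review right for §1; with §1 gone it has nothing to operate on and falls away. §8 operates only by reference to §3, so it falls with §3. §9 is a severability clause and preserves every provision that can still be given independent effect. That leaves §4, §5, §6, §7, and §9 in effect.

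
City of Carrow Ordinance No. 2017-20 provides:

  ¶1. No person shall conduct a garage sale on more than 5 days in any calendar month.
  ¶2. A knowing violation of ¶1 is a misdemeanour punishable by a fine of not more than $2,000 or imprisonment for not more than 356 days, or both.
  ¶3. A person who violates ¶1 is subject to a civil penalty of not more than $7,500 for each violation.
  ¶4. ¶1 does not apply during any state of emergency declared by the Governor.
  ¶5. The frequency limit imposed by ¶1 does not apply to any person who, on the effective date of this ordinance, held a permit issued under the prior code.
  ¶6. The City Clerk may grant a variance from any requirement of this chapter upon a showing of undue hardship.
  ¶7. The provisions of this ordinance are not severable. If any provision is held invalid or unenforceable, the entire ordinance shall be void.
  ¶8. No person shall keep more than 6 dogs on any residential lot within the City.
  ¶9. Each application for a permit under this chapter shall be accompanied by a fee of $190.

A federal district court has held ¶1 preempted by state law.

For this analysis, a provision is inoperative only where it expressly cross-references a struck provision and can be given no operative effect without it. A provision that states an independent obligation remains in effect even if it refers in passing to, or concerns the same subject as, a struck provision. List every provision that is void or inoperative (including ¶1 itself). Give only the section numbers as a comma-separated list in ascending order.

¶1 is struck. ¶2 operates only by reference to ¶1, so it falls with ¶1. ¶3 merely fixes the civil penalty for violating ¶1; with ¶1 gone it has nothing to operate on and falls away. ¶4 operates only by reference to ¶1, so it falls with ¶1. ¶5 operates only by reference to ¶1, so it falls with ¶1. ¶7 provides that the ordinance is not severable, so the invalidity of any one provision voids the entire ordinance. No provision of the ordinance survives.

1, 2, 3, 4, 5, 6, 7, 8, 9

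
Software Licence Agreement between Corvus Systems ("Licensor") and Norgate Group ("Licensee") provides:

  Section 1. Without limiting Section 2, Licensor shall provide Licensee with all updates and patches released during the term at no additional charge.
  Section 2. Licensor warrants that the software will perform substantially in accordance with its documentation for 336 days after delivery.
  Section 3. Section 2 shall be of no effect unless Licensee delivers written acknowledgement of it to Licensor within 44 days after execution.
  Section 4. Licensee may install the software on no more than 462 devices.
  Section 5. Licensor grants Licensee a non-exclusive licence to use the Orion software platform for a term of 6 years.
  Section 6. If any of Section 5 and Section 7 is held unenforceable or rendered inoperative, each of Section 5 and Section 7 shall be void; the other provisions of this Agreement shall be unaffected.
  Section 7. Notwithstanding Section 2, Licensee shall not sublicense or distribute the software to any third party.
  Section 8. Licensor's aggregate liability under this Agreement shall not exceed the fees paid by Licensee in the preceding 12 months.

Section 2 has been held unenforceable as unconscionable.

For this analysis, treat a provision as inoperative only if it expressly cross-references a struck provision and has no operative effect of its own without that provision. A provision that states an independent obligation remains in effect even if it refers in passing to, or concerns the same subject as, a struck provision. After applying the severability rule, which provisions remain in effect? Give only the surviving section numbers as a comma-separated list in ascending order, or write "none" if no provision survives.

1, 4, 5, 6, 7, 8

Section 2 is struck. The only function of Section 3 is the acknowledgement condition for Section 2, so it cannot stand once Section 2 is removed. Although Section 7 refers to Section 2, its operative terms do not depend on Section 2, so it remains in effect. Section 1 mentions Section 2 but its own obligation stands independently of Section 2, so Section 1 is not affected. Section 6 ties Section 5 and Section 7 together, but none of those is affected here; the remaining provisions continue in force under Section 6. Section 1, Section 4, Section 5, Section 6, Section 7, and Section 8 remain in effect.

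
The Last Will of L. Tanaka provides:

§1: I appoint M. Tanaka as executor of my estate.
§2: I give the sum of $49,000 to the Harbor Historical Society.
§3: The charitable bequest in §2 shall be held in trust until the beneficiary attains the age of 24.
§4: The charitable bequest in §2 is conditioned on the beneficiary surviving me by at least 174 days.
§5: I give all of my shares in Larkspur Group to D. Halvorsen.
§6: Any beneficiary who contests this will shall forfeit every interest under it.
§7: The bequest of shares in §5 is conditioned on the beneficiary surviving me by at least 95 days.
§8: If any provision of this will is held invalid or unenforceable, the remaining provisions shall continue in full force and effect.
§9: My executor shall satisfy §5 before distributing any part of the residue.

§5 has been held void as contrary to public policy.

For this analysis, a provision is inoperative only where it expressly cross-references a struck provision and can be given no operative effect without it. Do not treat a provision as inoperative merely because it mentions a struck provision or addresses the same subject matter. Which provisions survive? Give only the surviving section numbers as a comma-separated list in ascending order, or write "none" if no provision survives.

§5 is struck. §7 merely fixes the survivorship condition on §5; with §5 gone it has nothing to operate on and falls away. §9 merely fixes the priority direction for §5; with §5 gone it has nothing to operate on and falls away. Under the severability clause in §8, the remaining provisions continue in force. The provisions still in force are §1, §2, §3, §4, §6, and §8.

1, 2, 3, 4, 6, 8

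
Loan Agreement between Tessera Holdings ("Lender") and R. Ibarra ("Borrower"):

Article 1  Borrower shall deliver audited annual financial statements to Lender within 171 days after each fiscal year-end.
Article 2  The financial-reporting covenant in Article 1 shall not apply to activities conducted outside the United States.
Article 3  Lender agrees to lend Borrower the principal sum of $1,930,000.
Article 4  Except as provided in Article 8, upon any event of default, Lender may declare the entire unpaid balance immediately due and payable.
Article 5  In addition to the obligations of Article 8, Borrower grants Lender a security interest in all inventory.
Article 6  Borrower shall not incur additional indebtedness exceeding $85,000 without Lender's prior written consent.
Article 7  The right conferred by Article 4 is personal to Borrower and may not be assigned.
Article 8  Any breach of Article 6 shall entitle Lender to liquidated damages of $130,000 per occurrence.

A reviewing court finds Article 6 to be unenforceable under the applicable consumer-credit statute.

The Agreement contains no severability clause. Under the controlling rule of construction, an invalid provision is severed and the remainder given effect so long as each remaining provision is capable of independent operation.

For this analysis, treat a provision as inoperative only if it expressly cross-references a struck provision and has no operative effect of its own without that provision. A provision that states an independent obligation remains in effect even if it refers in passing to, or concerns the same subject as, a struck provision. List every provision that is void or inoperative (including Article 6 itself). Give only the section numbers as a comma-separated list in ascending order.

6, 8

Article 6 is struck. The whole of Article 8 is the liquidated-damages amount, defined by reference to Article 6, so Article 8 cannot stand once Article 6 is removed. Article 4 mentions Article 8 but its own obligation stands independently of Article 8, so Article 4 is not affected. Although Article 5 refers to Article 8, its operative terms do not depend on Article 8, so it remains in effect. With no severability clause, the stated default rule severs what cannot stand and enforces each remaining provision that can operate on its own. The provisions still in force are Article 1, Article 2, Article 3, Article 4, Article 5, and Article 7.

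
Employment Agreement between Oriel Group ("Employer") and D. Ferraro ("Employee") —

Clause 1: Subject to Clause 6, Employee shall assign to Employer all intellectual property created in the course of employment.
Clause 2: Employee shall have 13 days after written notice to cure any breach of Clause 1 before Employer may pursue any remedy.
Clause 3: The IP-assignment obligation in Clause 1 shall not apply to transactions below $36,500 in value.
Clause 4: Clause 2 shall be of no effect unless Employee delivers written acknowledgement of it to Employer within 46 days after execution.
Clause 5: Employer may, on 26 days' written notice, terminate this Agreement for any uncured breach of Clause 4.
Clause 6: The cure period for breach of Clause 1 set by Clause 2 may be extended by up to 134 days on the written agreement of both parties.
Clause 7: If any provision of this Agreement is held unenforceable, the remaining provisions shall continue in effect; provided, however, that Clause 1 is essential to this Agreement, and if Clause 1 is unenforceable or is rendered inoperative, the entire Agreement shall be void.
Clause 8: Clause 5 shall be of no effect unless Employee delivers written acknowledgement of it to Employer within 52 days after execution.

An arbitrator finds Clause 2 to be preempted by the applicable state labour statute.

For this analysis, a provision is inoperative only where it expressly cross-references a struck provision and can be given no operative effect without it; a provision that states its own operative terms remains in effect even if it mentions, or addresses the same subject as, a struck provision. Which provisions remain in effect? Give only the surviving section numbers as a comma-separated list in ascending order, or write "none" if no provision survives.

Clause 2 is struck. Clause 4 operates only by reference to Clause 2, so it falls with Clause 2. Clause 6 operates only by reference to Clause 2, so it falls with Clause 2. The only function of Clause 5 is the termination right for breach of Clause 4, so it cannot stand once Clause 4 is removed. Clause 8 operates only by reference to Clause 5, so it falls with Clause 5. Clause 1 mentions Clause 6 but its own obligation stands independently of Clause 6, so Clause 1 is not affected. Clause 7 makes Clause 1 an essential term, but Clause 1 is unaffected, so the severability proviso in Clause 7 preserves the remaining provisions. The provisions still in force are Clause 1, Clause 3, and Clause 7.

1, 3, 7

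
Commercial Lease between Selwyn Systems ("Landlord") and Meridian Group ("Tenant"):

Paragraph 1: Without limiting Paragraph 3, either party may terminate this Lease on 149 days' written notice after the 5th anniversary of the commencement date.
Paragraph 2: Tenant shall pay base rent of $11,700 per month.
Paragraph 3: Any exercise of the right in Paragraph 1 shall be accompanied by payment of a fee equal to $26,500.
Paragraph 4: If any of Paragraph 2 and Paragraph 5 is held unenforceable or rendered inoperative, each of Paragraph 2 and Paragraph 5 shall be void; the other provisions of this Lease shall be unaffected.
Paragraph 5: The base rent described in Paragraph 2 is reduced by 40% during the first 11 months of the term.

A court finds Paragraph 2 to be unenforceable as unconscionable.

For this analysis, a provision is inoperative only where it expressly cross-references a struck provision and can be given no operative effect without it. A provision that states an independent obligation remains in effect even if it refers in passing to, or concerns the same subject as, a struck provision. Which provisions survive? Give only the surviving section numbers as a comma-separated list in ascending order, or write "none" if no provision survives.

1, 3, 4

Paragraph 2 is struck. Paragraph 5 does nothing except set the introductory reduction to the base rent by reference to Paragraph 2; with Paragraph 2 gone it has no independent effect and is inoperative. Paragraph 4 declares Paragraph 2 and Paragraph 5 mutually dependent; since one of them has fallen, all of them are of no effect. The remainder continues in force under Paragraph 4. The provisions still in force are Paragraph 1, Paragraph 3, and Paragraph 4.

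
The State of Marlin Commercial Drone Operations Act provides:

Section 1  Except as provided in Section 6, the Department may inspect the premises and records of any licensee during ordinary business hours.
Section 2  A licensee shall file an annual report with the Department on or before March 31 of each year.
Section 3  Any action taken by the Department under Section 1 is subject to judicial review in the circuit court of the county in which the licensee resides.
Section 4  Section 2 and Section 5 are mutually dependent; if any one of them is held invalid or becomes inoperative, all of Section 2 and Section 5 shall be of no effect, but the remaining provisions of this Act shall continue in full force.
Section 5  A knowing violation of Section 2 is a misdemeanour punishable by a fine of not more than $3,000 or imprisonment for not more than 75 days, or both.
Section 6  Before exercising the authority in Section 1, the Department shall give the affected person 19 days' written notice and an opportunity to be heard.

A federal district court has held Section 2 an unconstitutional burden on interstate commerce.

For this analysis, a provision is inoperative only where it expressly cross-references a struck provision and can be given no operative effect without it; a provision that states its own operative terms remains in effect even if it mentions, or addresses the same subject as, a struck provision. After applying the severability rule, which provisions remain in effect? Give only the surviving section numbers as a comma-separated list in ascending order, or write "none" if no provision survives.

Section 2 is struck. Section 5 has no operative effect of its own apart from Section 2 and is therefore inoperative. Section 4 declares Section 2 and Section 5 mutually dependent; since one of them has fallen, all of them are of no effect. The remainder continues in force under Section 4. The provisions still in force are Section 1, Section 3, Section 4, and Section 6.

1, 3, 4, 6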